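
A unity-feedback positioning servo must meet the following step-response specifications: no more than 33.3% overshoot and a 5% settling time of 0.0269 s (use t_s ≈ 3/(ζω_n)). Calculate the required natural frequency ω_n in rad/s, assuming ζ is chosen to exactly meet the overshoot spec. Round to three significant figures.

ω_n ≈ 338 rad/s

Inverting the overshoot relation: ζ = |ln 0.333|/√(π² + ln²0.333) = 0.330.
From t_s ≈ 3/(ζω_n): ω_n = 3/(ζ·t_s) = 3/(0.330·0.0269) = 338 rad/s.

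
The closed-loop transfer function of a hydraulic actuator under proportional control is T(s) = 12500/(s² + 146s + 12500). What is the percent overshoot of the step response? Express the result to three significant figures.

Comparing the denominator to s² + 2ζω_n s + ω_n²: ω_n = √12500 = 112 rad/s, and 2ζω_n = 146 so ζ = 146/(2·112) = 0.653.
%OS = 100·exp(−πζ/√(1−ζ²)) = 6.67%.

%OS ≈ 6.67%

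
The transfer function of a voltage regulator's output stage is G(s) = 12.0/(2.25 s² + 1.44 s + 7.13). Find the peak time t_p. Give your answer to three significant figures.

t_p ≈ 1.79 s

Dividing through by 2.25: denominator becomes s² + 0.6400 s + 3.169.
So ω_n = √3.169 = 1.78 rad/s and ζ = 0.6400/(2·1.78) = 0.180.
ω_d = 1.78·√(1 − 0.180²) = 1.75 rad/s. t_p = π/ω_d = 1.79 s.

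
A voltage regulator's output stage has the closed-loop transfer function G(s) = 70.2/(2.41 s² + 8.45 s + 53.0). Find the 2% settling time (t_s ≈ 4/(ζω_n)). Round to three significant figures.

Dividing through by 2.41: denominator becomes s² + 3.506 s + 21.99.
So ω_n = √21.99 = 4.69 rad/s and ζ = 3.506/(2·4.69) = 0.374.
t_s ≈ 4/(ζω_n) = 2.28 s.

t_s ≈ 2.28 s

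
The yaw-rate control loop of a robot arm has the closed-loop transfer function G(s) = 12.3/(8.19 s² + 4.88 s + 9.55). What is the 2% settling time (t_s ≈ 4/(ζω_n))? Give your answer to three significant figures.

Dividing through by 8.19: denominator becomes s² + 0.5958 s + 1.166.
So ω_n = √1.166 = 1.08 rad/s and ζ = 0.5958/(2·1.08) = 0.276.
t_s ≈ 4/(ζω_n) = 13.4 s.

t_s ≈ 13.4 s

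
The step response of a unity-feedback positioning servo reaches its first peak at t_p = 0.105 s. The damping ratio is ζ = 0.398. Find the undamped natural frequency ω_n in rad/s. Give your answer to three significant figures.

Peak time t_p = π/ω_d, so ω_d = π/t_p = π/0.105 = 29.9 rad/s.
ω_n = ω_d/√(1−ζ²) = 29.9/√0.842 = 32.6 rad/s.

ω_n ≈ 32.6 rad/s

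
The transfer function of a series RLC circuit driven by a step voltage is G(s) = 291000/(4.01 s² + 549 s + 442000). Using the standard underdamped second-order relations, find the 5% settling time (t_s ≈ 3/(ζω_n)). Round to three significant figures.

Dividing through by 4.01: denominator becomes s² + 136.9 s + 110200.
So ω_n = √110200 = 332 rad/s and ζ = 136.9/(2·332) = 0.206.
t_s ≈ 3/(ζω_n) = 0.0438 s.

t_s ≈ 0.0438 s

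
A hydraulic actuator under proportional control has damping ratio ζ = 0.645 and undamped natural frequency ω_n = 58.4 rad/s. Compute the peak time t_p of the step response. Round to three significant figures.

t_p ≈ 0.0704 s

The damped frequency is ω_d = ω_n√(1−ζ²) = 58.4·√(1−0.416) = 44.6 rad/s.
Peak time t_p = π/ω_d = π/44.6 = 0.0704 s.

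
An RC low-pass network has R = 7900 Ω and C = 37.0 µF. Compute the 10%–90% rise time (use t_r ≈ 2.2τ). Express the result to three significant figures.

τ = RC = 7900 × 37.0 µF = 0.292 s.
t_r ≈ 2.2τ = 0.643 s.

t_r ≈ 0.643 s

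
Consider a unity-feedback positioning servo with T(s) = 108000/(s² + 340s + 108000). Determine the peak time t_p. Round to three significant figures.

Comparing the denominator to s² + 2ζω_n s + ω_n²: ω_n = √108000 = 329 rad/s, and 2ζω_n = 340 so ζ = 340/(2·329) = 0.517.
The damped frequency ω_d = ω_n√(1−ζ²) = 281 rad/s. Then t_p = π/ω_d = 0.0112 s.

t_p ≈ 0.0112 s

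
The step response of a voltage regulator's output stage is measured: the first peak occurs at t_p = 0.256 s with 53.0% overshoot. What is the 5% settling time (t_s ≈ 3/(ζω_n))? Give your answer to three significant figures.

t_s ≈ 1.21 s

The overshoot fixes ζ = −ln(OS)/√(π²+ln²(OS)) = 0.198.
t_p = π/ω_d ⇒ ω_d = 12.3 rad/s; then ω_n = ω_d/√(1−ζ²) = 12.5 rad/s.
t_s ≈ 3/(ζω_n) = 3/(0.198·12.5) = 1.21 s.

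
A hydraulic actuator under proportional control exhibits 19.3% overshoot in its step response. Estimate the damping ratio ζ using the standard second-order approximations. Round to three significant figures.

From %OS = 100·exp(−πζ/√(1−ζ²)), invert to get ζ = −ln(OS)/√(π² + ln²(OS)) with OS = 0.193.
−ln 0.193 = 1.645, so ζ = 1.645/√(π² + 2.706) = 0.464.

ζ ≈ 0.464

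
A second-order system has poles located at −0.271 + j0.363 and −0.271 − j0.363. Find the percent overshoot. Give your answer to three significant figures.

%OS ≈ 9.58%

With σ = 0.271, ω_d = 0.363: ω_n = √(σ²+ω_d²) = 0.453 rad/s, ζ = σ/ω_n = 0.598.
Overshoot: exp(−π·0.598/√(1−0.598²)) = 0.0958, i.e. 9.58%.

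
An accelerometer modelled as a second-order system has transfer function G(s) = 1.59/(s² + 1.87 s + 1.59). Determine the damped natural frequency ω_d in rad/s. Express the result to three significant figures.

ω_d ≈ 0.846 rad/s

ω_n = √1.59 = 1.26 rad/s; ζ = 1.87/(2·1.26) = 0.742.
ω_d = 1.26·√(1 − 0.742²) = 0.846 rad/s.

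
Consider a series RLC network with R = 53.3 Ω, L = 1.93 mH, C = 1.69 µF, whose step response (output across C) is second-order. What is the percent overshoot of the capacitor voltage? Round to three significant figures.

For a series RLC circuit (capacitor voltage as output), ω_n = 1/√(LC) = 1/√(1.93 mH · 1.69 µF) = 17500 rad/s.
ζ = (R/2)·√(C/L) = (53.3/2)·√(1.69 µF/1.93 mH) = 0.789.
%OS = 100·exp(−πζ/√(1−ζ²)) = 1.78%.

%OS ≈ 1.78%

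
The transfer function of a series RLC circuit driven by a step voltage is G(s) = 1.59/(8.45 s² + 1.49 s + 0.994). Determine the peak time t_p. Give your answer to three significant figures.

Dividing through by 8.45: denominator becomes s² + 0.1763 s + 0.1176.
So ω_n = √0.1176 = 0.343 rad/s and ζ = 0.1763/(2·0.343) = 0.257.
ω_d = ω_n√(1−ζ²) = 0.331 rad/s. t_p = π/ω_d = 9.48 s.

t_p ≈ 9.48 s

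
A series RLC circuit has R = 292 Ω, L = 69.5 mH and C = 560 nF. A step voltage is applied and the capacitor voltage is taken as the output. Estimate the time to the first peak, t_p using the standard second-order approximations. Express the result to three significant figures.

t_p ≈ 0.000681 s

For a series RLC circuit (capacitor voltage as output), ω_n = 1/√(LC) = 1/√(69.5 mH · 560 nF) = 5070 rad/s.
ζ = (R/2)·√(C/L) = (292/2)·√(560 nF/69.5 mH) = 0.414.
The damped frequency ω_d = ω_n√(1−ζ²) = 4610 rad/s. t_p = π/ω_d = 0.000681 s.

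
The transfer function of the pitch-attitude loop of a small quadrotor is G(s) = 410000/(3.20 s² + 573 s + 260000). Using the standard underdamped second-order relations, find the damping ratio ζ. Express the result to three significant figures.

ζ ≈ 0.314

Dividing through by 3.20: denominator becomes s² + 179.1 s + 81250.
So ω_n = √81250 = 285 rad/s and ζ = 179.1/(2·285) = 0.314.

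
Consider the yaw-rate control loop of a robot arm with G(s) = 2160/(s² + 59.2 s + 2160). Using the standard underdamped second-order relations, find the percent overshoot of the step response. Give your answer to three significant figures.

Matching coefficients with s² + 2ζω_n s + ω_n² gives ω_n² = 2160 ⇒ ω_n = 46.5 rad/s, and ζ = 59.2/(2ω_n) = 0.637.
%OS = 100·exp(−πζ/√(1−ζ²)) = 7.46%.

%OS ≈ 7.46%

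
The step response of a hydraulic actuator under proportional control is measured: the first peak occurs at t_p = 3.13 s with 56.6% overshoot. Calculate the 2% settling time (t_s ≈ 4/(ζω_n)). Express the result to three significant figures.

ζ from %OS: ζ = |ln 0.566|/√(π²+ln²0.566) = 0.178.
t_p = π/ω_d ⇒ ω_d = 1.00 rad/s; then ω_n = ω_d/√(1−ζ²) = 1.02 rad/s.
t_s ≈ 4/(ζω_n) = 4/(0.178·1.02) = 22.0 s.

t_s ≈ 22.0 s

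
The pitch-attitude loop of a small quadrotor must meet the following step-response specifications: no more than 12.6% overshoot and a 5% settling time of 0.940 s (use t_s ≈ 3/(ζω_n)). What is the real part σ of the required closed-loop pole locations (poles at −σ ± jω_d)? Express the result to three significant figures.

The settling-time spec alone fixes σ = ζω_n = 3/t_s = 3/0.940 = 3.19.
(Overshoot then fixes ζ = 0.550 and hence ω_d = σ·√(1−ζ²)/ζ = 4.84 rad/s.)

σ ≈ 3.19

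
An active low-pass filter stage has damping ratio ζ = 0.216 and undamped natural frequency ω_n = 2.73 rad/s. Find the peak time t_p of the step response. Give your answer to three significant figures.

The damped frequency is ω_d = ω_n√(1−ζ²) = 2.73·√(1−0.0467) = 2.67 rad/s.
Peak time t_p = π/ω_d = π/2.67 = 1.18 s.

t_p ≈ 1.18 s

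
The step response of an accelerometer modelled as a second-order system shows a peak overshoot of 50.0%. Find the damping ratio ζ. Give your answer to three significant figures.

ζ ≈ 0.215

ζ = −ln(OS)/√(π² + (ln OS)²). With OS = 0.500, ln OS = −0.6931 and ζ = 0.6931/3.217 = 0.215.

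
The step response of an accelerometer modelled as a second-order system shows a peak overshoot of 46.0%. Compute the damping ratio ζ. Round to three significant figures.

ζ = −ln(OS)/√(π² + (ln OS)²). With OS = 0.460, ln OS = −0.7765 and ζ = 0.7765/3.236 = 0.240.

ζ ≈ 0.240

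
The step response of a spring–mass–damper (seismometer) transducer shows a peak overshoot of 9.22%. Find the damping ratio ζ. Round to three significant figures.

ζ ≈ 0.604

From %OS = 100·exp(−πζ/√(1−ζ²)), invert to get ζ = −ln(OS)/√(π² + ln²(OS)) with OS = 0.0922.
−ln 0.0922 = 2.384, so ζ = 2.384/√(π² + 5.682) = 0.604.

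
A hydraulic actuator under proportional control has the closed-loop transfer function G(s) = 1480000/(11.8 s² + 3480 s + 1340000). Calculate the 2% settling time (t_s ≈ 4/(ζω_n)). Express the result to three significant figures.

Dividing through by 11.8: denominator becomes s² + 294.9 s + 113600.
So ω_n = √113600 = 337 rad/s and ζ = 294.9/(2·337) = 0.438.
t_s ≈ 4/(ζω_n) = 0.0271 s.

t_s ≈ 0.0271 s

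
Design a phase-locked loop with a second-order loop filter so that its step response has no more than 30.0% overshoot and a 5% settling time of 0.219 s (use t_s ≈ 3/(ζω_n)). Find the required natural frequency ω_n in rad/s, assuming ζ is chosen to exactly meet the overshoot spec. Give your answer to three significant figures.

ζ = −ln(OS)/√(π² + (ln OS)²). With OS = 0.300, ln OS = −1.204 and ζ = 1.204/3.364 = 0.358.
From t_s ≈ 3/(ζω_n): ω_n = 3/(ζ·t_s) = 3/(0.358·0.219) = 38.3 rad/s.

ω_n ≈ 38.3 rad/s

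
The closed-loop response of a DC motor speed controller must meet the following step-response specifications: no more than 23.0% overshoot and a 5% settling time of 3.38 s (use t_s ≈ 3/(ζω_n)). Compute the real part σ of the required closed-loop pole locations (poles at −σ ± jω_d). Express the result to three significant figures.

The settling-time spec alone fixes σ = ζω_n = 3/t_s = 3/3.38 = 0.888.
(Overshoot then fixes ζ = 0.424 and hence ω_d = σ·√(1−ζ²)/ζ = 1.90 rad/s.)

σ ≈ 0.888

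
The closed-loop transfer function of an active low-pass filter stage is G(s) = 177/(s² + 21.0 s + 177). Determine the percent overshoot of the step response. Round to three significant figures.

Comparing the denominator to s² + 2ζω_n s + ω_n²: ω_n = √177 = 13.3 rad/s, and 2ζω_n = 21.0 so ζ = 21.0/(2·13.3) = 0.789.
Overshoot: exp(−π·0.789/√(1−0.789²)) = 0.0176, i.e. 1.76%.

%OS ≈ 1.76%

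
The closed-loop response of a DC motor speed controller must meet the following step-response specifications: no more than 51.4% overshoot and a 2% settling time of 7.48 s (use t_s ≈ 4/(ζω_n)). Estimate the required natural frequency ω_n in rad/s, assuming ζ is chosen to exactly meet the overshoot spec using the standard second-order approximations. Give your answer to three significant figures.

ω_n ≈ 2.58 rad/s

Inverting the overshoot relation: ζ = |ln 0.514|/√(π² + ln²0.514) = 0.207.
Then ω_n = 4/(ζ t_s) = 4/(0.207 × 7.48) = 2.58 rad/s.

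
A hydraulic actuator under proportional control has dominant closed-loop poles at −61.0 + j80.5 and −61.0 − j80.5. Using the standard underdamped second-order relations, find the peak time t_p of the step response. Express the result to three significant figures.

t_p = π/ω_d with ω_d = 80.5 (the imaginary part), so t_p = 0.0390 s.

t_p ≈ 0.0390 s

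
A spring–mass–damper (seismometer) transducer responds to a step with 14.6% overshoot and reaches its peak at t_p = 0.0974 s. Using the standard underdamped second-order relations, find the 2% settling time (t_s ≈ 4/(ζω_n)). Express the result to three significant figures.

t_s ≈ 0.202 s

From the overshoot, ζ = −ln(OS)/√(π²+ln²(OS)) = 0.522.
t_p = π/ω_d ⇒ ω_d = 32.3 rad/s; then ω_n = ω_d/√(1−ζ²) = 37.8 rad/s.
t_s ≈ 4/(ζω_n) = 4/(0.522·37.8) = 0.202 s.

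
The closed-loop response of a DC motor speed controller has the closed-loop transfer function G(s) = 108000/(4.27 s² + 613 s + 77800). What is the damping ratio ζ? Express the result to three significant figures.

ζ ≈ 0.532

Dividing through by 4.27: denominator becomes s² + 143.6 s + 18220.
So ω_n = √18220 = 135 rad/s and ζ = 143.6/(2·135) = 0.532.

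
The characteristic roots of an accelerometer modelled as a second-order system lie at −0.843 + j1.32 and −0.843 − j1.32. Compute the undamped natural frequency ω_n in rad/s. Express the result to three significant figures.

ω_n ≈ 1.57 rad/s

|pole| = ω_n = √(0.843² + 1.32²) = 1.57 rad/s; ζ = cos θ = σ/ω_n = 0.538.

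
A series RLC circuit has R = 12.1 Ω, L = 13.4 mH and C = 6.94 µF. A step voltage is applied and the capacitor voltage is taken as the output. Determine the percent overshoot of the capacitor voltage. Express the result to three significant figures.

For a series RLC circuit (capacitor voltage as output), ω_n = 1/√(LC) = 1/√(13.4 mH · 6.94 µF) = 3280 rad/s.
ζ = (R/2)·√(C/L) = (12.1/2)·√(6.94 µF/13.4 mH) = 0.138.
%OS = 100·exp(−πζ/√(1−ζ²)) = 64.6%.

%OS ≈ 64.6%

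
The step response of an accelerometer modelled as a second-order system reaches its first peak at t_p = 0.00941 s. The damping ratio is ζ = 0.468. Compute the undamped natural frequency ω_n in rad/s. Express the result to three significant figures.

Peak time t_p = π/ω_d, so ω_d = π/t_p = π/0.00941 = 334 rad/s.
ω_n = ω_d/√(1−ζ²) = 334/√0.781 = 378 rad/s.

ω_n ≈ 378 rad/s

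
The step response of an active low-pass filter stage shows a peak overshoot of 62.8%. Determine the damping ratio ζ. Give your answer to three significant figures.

ζ ≈ 0.146

ζ = −ln(OS)/√(π² + (ln OS)²). With OS = 0.628, ln OS = −0.4652 and ζ = 0.4652/3.176 = 0.146.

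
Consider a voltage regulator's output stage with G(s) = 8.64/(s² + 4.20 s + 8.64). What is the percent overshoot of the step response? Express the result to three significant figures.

Matching coefficients with s² + 2ζω_n s + ω_n² gives ω_n² = 8.64 ⇒ ω_n = 2.94 rad/s, and ζ = 4.20/(2ω_n) = 0.714.
Overshoot: exp(−π·0.714/√(1−0.714²)) = 0.0404, i.e. 4.04%.

%OS ≈ 4.04%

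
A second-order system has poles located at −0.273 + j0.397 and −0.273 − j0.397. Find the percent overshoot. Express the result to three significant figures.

|pole| = ω_n = √(0.273² + 0.397²) = 0.482 rad/s; ζ = cos θ = σ/ω_n = 0.567.
Overshoot: exp(−π·0.567/√(1−0.567²)) = 0.115, i.e. 11.5%.

%OS ≈ 11.5%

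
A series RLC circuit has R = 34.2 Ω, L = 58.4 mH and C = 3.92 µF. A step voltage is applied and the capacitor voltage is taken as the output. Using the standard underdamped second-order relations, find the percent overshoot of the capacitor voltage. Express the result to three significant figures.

For a series RLC circuit (capacitor voltage as output), ω_n = 1/√(LC) = 1/√(58.4 mH · 3.92 µF) = 2090 rad/s.
ζ = (R/2)·√(C/L) = (34.2/2)·√(3.92 µF/58.4 mH) = 0.140.
Overshoot: exp(−π·0.140/√(1−0.140²)) = 0.641, i.e. 64.1%.

%OS ≈ 64.1%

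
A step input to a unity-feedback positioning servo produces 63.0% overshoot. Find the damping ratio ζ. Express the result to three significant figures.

ζ ≈ 0.146

Inverting the overshoot relation: ζ = |ln 0.630|/√(π² + ln²0.630) = 0.146.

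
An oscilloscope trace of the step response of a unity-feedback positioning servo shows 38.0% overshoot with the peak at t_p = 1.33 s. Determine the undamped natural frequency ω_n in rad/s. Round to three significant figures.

ω_n ≈ 2.47 rad/s

The overshoot fixes ζ = −ln(OS)/√(π²+ln²(OS)) = 0.294.
t_p = π/ω_d ⇒ ω_d = 2.36 rad/s; then ω_n = ω_d/√(1−ζ²) = 2.47 rad/s.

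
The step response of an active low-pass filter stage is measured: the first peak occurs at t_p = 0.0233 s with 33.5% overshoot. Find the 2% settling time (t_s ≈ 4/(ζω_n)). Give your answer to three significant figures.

ζ from %OS: ζ = |ln 0.335|/√(π²+ln²0.335) = 0.329.
From t_p = π/ω_d, ω_d = π/0.0233 = 135 rad/s, so ω_n = ω_d/√(1−ζ²) = 143 rad/s.
t_s ≈ 4/(ζω_n) = 4/(0.329·143) = 0.0852 s.

t_s ≈ 0.0852 s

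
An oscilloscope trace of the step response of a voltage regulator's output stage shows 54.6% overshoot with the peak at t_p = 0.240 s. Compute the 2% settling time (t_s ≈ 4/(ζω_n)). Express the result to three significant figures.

From the overshoot, ζ = −ln(OS)/√(π²+ln²(OS)) = 0.189.
From t_p = π/ω_d, ω_d = π/0.240 = 13.1 rad/s, so ω_n = ω_d/√(1−ζ²) = 13.3 rad/s.
t_s ≈ 4/(ζω_n) = 4/(0.189·13.3) = 1.59 s.

t_s ≈ 1.59 s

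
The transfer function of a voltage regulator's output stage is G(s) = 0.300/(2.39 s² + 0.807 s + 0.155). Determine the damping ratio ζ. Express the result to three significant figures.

Dividing through by 2.39: denominator becomes s² + 0.3377 s + 0.06485.
So ω_n = √0.06485 = 0.255 rad/s and ζ = 0.3377/(2·0.255) = 0.663.

ζ ≈ 0.663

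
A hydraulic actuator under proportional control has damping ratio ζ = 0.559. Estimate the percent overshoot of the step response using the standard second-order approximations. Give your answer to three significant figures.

%OS ≈ 12.0%

For an underdamped second-order system, %OS = 100·exp(−πζ/√(1−ζ²)).
πζ/√(1−ζ²) = π·0.559/√(1−0.312) = 2.118, so %OS = 100·e^(−2.118) = 12.0%.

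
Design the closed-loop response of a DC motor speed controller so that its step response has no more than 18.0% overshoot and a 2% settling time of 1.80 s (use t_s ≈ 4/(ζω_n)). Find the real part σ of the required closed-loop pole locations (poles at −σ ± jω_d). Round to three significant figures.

σ ≈ 2.22

The settling-time spec alone fixes σ = ζω_n = 4/t_s = 4/1.80 = 2.22.
(Overshoot then fixes ζ = 0.479 and hence ω_d = σ·√(1−ζ²)/ζ = 4.07 rad/s.)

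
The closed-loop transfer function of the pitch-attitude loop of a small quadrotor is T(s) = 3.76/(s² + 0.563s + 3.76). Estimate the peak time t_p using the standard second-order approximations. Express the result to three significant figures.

ω_n = √3.76 = 1.94 rad/s; ζ = 0.563/(2·1.94) = 0.145.
ω_d = ω_n√(1−ζ²) = 1.92 rad/s. Then t_p = π/ω_d = 1.64 s.

t_p ≈ 1.64 s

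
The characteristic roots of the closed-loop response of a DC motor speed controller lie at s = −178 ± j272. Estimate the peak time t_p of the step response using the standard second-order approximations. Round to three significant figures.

t_p ≈ 0.0115 s

t_p = π/ω_d with ω_d = 272 (the imaginary part), so t_p = 0.0115 s.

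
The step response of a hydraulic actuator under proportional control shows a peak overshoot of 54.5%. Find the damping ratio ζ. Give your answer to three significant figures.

From %OS = 100·exp(−πζ/√(1−ζ²)), invert to get ζ = −ln(OS)/√(π² + ln²(OS)) with OS = 0.545.
−ln 0.545 = 0.6070, so ζ = 0.6070/√(π² + 0.3684) = 0.190.

ζ ≈ 0.190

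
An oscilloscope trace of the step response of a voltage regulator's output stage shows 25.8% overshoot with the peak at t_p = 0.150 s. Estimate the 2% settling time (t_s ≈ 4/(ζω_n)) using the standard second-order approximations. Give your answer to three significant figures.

From the overshoot, ζ = −ln(OS)/√(π²+ln²(OS)) = 0.396.
t_p = π/ω_d ⇒ ω_d = 20.9 rad/s; then ω_n = ω_d/√(1−ζ²) = 22.8 rad/s.
t_s ≈ 4/(ζω_n) = 4/(0.396·22.8) = 0.443 s.

t_s ≈ 0.443 s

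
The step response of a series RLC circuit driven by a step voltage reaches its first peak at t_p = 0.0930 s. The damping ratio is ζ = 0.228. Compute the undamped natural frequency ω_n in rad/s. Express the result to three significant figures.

Peak time t_p = π/ω_d, so ω_d = π/t_p = π/0.0930 = 33.8 rad/s.
ω_n = ω_d/√(1−ζ²) = 33.8/√0.948 = 34.7 rad/s.

ω_n ≈ 34.7 rad/s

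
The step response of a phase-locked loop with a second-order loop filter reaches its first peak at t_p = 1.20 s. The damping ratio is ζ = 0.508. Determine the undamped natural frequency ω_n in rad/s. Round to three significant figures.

ω_n ≈ 3.04 rad/s

Peak time t_p = π/ω_d, so ω_d = π/t_p = π/1.20 = 2.62 rad/s.
ω_n = ω_d/√(1−ζ²) = 2.62/√0.742 = 3.04 rad/s.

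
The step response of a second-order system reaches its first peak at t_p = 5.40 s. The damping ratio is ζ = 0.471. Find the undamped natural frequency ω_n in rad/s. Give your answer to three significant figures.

Peak time t_p = π/ω_d, so ω_d = π/t_p = π/5.40 = 0.582 rad/s.
ω_n = ω_d/√(1−ζ²) = 0.582/√0.778 = 0.660 rad/s.

ω_n ≈ 0.660 rad/s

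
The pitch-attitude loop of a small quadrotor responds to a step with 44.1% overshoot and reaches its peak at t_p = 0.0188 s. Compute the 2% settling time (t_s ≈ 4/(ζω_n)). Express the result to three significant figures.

t_s ≈ 0.0919 s

The overshoot fixes ζ = −ln(OS)/√(π²+ln²(OS)) = 0.252.
From t_p = π/ω_d, ω_d = π/0.0188 = 167 rad/s, so ω_n = ω_d/√(1−ζ²) = 173 rad/s.
t_s ≈ 4/(ζω_n) = 4/(0.252·173) = 0.0919 s.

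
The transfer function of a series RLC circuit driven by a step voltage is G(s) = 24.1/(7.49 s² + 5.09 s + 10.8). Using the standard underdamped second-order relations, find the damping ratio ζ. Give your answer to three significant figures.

ζ ≈ 0.283

Dividing through by 7.49: denominator becomes s² + 0.6796 s + 1.442.
So ω_n = √1.442 = 1.20 rad/s and ζ = 0.6796/(2·1.20) = 0.283.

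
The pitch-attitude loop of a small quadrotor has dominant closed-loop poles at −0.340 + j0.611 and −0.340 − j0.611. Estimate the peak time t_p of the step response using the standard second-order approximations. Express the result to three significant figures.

t_p = π/ω_d with ω_d = 0.611 (the imaginary part), so t_p = 5.14 s.

t_p ≈ 5.14 s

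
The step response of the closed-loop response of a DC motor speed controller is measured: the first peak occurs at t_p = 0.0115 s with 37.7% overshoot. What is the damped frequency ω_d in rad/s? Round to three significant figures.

t_p = π/ω_d, so ω_d = π/0.0115 = 273 rad/s.

ω_d ≈ 273 rad/s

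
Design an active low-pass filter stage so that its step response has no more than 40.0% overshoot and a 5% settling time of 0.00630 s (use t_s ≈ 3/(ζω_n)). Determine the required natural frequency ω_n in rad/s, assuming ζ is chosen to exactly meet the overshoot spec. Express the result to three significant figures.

ω_n ≈ 1700 rad/s

From %OS = 100·exp(−πζ/√(1−ζ²)), invert to get ζ = −ln(OS)/√(π² + ln²(OS)) with OS = 0.400.
−ln 0.400 = 0.9163, so ζ = 0.9163/√(π² + 0.8396) = 0.280.
From t_s ≈ 3/(ζω_n): ω_n = 3/(ζ·t_s) = 3/(0.280·0.00630) = 1700 rad/s.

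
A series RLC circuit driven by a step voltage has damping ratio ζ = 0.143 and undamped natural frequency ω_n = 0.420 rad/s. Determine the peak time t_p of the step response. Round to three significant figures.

The damped frequency is ω_d = ω_n√(1−ζ²) = 0.420·√(1−0.0204) = 0.416 rad/s.
Peak time t_p = π/ω_d = π/0.416 = 7.56 s.

t_p ≈ 7.56 s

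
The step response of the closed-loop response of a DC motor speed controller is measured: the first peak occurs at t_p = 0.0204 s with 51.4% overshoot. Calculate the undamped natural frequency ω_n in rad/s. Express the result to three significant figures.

ω_n ≈ 157 rad/s

From the overshoot, ζ = −ln(OS)/√(π²+ln²(OS)) = 0.207.
t_p = π/ω_d ⇒ ω_d = 154 rad/s; then ω_n = ω_d/√(1−ζ²) = 157 rad/s.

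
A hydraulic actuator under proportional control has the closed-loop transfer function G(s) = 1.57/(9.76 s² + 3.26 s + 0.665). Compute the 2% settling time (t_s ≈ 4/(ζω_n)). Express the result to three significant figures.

t_s ≈ 24.0 s

Dividing through by 9.76: denominator becomes s² + 0.3340 s + 0.06814.
So ω_n = √0.06814 = 0.261 rad/s and ζ = 0.3340/(2·0.261) = 0.640.
t_s ≈ 4/(ζω_n) = 24.0 s.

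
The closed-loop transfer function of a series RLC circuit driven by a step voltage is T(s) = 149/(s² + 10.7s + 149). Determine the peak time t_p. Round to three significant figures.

t_p ≈ 0.286 s

Matching coefficients with s² + 2ζω_n s + ω_n² gives ω_n² = 149 ⇒ ω_n = 12.2 rad/s, and ζ = 10.7/(2ω_n) = 0.438.
ω_d = 12.2·√(1 − 0.438²) = 11.0 rad/s. Then t_p = π/ω_d = 0.286 s.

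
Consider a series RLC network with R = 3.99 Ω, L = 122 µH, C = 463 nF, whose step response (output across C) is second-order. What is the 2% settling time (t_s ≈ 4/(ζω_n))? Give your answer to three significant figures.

t_s ≈ 0.000245 s

For a series RLC circuit (capacitor voltage as output), ω_n = 1/√(LC) = 1/√(122 µH · 463 nF) = 133000 rad/s.
ζ = (R/2)·√(C/L) = (3.99/2)·√(463 nF/122 µH) = 0.123.
t_s ≈ 4/(ζω_n) = 0.000245 s.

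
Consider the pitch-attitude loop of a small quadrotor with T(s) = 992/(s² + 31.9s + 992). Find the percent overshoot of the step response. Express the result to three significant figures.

ω_n = √992 = 31.5 rad/s; ζ = 31.9/(2·31.5) = 0.506.
Overshoot: exp(−π·0.506/√(1−0.506²)) = 0.158, i.e. 15.8%.

%OS ≈ 15.8%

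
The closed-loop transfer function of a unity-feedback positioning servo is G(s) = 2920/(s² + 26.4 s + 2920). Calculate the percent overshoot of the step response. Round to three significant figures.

%OS ≈ 45.3%

Comparing the denominator to s² + 2ζω_n s + ω_n²: ω_n = √2920 = 54.0 rad/s, and 2ζω_n = 26.4 so ζ = 26.4/(2·54.0) = 0.244.
Overshoot: exp(−π·0.244/√(1−0.244²)) = 0.453, i.e. 45.3%.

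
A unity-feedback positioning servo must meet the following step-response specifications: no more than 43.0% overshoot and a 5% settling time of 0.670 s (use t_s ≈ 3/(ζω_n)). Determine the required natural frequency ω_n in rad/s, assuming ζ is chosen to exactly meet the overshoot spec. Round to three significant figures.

ω_n ≈ 17.3 rad/s

Inverting the overshoot relation: ζ = |ln 0.430|/√(π² + ln²0.430) = 0.259.
From t_s ≈ 3/(ζω_n): ω_n = 3/(ζ·t_s) = 3/(0.259·0.670) = 17.3 rad/s.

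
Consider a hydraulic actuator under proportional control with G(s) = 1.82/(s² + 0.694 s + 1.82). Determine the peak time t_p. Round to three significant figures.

Matching coefficients with s² + 2ζω_n s + ω_n² gives ω_n² = 1.82 ⇒ ω_n = 1.35 rad/s, and ζ = 0.694/(2ω_n) = 0.257.
The damped frequency ω_d = ω_n√(1−ζ²) = 1.30 rad/s. Then t_p = π/ω_d = 2.41 s.

t_p ≈ 2.41 s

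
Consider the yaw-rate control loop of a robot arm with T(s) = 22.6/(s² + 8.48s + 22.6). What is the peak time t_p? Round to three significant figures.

t_p ≈ 1.46 s

ω_n = √22.6 = 4.75 rad/s; ζ = 8.48/(2·4.75) = 0.892.
ω_d = ω_n√(1−ζ²) = 2.15 rad/s. Then t_p = π/ω_d = 1.46 s.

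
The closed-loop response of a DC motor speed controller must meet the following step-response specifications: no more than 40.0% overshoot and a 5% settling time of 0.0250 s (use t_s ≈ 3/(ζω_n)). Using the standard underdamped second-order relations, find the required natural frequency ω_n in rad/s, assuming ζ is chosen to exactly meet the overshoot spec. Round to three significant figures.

From %OS = 100·exp(−πζ/√(1−ζ²)), invert to get ζ = −ln(OS)/√(π² + ln²(OS)) with OS = 0.400.
−ln 0.400 = 0.9163, so ζ = 0.9163/√(π² + 0.8396) = 0.280.
From t_s ≈ 3/(ζω_n): ω_n = 3/(ζ·t_s) = 3/(0.280·0.0250) = 429 rad/s.

ω_n ≈ 429 rad/s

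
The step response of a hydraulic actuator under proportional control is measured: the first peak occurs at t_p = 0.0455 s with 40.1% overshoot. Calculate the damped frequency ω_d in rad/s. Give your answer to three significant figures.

t_p = π/ω_d, so ω_d = π/0.0455 = 69.0 rad/s.

ω_d ≈ 69.0 rad/s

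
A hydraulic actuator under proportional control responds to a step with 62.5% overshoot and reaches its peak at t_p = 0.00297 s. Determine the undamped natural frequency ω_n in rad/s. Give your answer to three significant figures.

ζ from %OS: ζ = |ln 0.625|/√(π²+ln²0.625) = 0.148.
From t_p = π/ω_d, ω_d = π/0.00297 = 1060 rad/s, so ω_n = ω_d/√(1−ζ²) = 1070 rad/s.

ω_n ≈ 1070 rad/s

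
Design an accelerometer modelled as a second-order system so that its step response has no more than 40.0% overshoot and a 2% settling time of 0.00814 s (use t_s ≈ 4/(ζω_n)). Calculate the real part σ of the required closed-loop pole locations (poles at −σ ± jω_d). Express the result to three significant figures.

σ ≈ 491

The settling-time spec alone fixes σ = ζω_n = 4/t_s = 4/0.00814 = 491.
(Overshoot then fixes ζ = 0.280 and hence ω_d = σ·√(1−ζ²)/ζ = 1680 rad/s.)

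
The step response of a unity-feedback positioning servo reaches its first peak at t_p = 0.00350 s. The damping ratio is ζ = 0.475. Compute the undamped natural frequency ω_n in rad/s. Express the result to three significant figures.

ω_n ≈ 1020 rad/s

Peak time t_p = π/ω_d, so ω_d = π/t_p = π/0.00350 = 898 rad/s.
ω_n = ω_d/√(1−ζ²) = 898/√0.774 = 1020 rad/s.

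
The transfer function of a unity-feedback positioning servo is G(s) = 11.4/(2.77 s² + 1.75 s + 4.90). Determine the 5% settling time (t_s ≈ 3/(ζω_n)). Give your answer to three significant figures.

Dividing through by 2.77: denominator becomes s² + 0.6318 s + 1.769.
So ω_n = √1.769 = 1.33 rad/s and ζ = 0.6318/(2·1.33) = 0.238.
t_s ≈ 3/(ζω_n) = 9.50 s.

t_s ≈ 9.50 s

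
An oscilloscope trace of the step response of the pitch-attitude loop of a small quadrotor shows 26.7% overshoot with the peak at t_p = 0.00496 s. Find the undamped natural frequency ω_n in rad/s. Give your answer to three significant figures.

ω_n ≈ 687 rad/s

The overshoot fixes ζ = −ln(OS)/√(π²+ln²(OS)) = 0.387.
t_p = π/ω_d ⇒ ω_d = 633 rad/s; then ω_n = ω_d/√(1−ζ²) = 687 rad/s.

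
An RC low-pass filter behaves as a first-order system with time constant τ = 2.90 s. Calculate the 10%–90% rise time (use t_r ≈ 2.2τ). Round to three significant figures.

t_r ≈ 2.2τ = 6.38 s.

t_r ≈ 6.38 s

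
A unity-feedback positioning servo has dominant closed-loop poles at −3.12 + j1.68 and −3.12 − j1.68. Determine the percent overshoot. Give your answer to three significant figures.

With σ = 3.12, ω_d = 1.68: ω_n = √(σ²+ω_d²) = 3.54 rad/s, ζ = σ/ω_n = 0.880.
Overshoot: exp(−π·0.880/√(1−0.880²)) = 0.00293, i.e. 0.293%.

%OS ≈ 0.293%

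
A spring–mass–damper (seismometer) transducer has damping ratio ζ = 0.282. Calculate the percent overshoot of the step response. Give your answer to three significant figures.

For an underdamped second-order system, %OS = 100·exp(−πζ/√(1−ζ²)).
πζ/√(1−ζ²) = π·0.282/√(1−0.0795) = 0.9234, so %OS = 100·e^(−0.9234) = 39.7%.

%OS ≈ 39.7%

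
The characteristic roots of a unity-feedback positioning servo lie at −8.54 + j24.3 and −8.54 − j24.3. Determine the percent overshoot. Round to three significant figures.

%OS ≈ 33.2%

The poles are at −σ ± jω_d with σ = 8.54 and ω_d = 24.3, so ω_n = √(σ²+ω_d²) = 25.8 rad/s and ζ = σ/ω_n = 0.332.
%OS = 100 e^{−πζ/√(1−ζ²)} with ζ = 0.332 gives 33.2%.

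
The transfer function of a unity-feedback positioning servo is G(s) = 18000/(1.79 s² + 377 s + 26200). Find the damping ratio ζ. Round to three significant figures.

Dividing through by 1.79: denominator becomes s² + 210.6 s + 14640.
So ω_n = √14640 = 121 rad/s and ζ = 210.6/(2·121) = 0.870.

ζ ≈ 0.870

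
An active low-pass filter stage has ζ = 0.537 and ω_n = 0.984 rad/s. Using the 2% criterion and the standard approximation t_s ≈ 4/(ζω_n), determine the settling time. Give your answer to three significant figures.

t_s ≈ 4/(ζω_n) = 4/(0.537 × 0.984) = 7.57 s.

t_s ≈ 7.57 s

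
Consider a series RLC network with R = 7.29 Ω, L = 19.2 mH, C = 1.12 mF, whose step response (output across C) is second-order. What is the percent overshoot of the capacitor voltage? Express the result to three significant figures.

For a series RLC circuit (capacitor voltage as output), ω_n = 1/√(LC) = 1/√(19.2 mH · 1.12 mF) = 216 rad/s.
ζ = (R/2)·√(C/L) = (7.29/2)·√(1.12 mF/19.2 mH) = 0.880.
Overshoot: exp(−π·0.880/√(1−0.880²)) = 0.00294, i.e. 0.294%.

%OS ≈ 0.294%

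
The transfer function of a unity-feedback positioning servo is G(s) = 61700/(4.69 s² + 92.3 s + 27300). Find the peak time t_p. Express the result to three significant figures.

t_p ≈ 0.0415 s

Dividing through by 4.69: denominator becomes s² + 19.68 s + 5821.
So ω_n = √5821 = 76.3 rad/s and ζ = 19.68/(2·76.3) = 0.129.
ω_d = ω_n√(1−ζ²) = 75.7 rad/s. t_p = π/ω_d = 0.0415 s.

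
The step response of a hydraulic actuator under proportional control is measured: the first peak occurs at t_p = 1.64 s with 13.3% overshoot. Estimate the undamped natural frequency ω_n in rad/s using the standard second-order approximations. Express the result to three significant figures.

ω_n ≈ 2.28 rad/s

ζ from %OS: ζ = |ln 0.133|/√(π²+ln²0.133) = 0.540.
From t_p = π/ω_d, ω_d = π/1.64 = 1.92 rad/s, so ω_n = ω_d/√(1−ζ²) = 2.28 rad/s.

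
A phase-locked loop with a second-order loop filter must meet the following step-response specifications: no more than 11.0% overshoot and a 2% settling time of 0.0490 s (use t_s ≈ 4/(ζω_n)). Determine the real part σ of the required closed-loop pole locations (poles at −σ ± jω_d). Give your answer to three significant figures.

σ ≈ 81.6

The settling-time spec alone fixes σ = ζω_n = 4/t_s = 4/0.0490 = 81.6.
(Overshoot then fixes ζ = 0.575 and hence ω_d = σ·√(1−ζ²)/ζ = 116 rad/s.)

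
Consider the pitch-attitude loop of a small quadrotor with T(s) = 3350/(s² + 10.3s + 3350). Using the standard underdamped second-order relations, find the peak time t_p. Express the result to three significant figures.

ω_n = √3350 = 57.9 rad/s; ζ = 10.3/(2·57.9) = 0.0890.
The damped frequency ω_d = ω_n√(1−ζ²) = 57.6 rad/s. Then t_p = π/ω_d = 0.0545 s.

t_p ≈ 0.0545 s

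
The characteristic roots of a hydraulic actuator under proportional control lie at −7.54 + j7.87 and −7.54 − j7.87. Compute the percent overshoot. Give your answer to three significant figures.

|pole| = ω_n = √(7.54² + 7.87²) = 10.9 rad/s; ζ = cos θ = σ/ω_n = 0.692.
Overshoot: exp(−π·0.692/√(1−0.692²)) = 0.0493, i.e. 4.93%.

%OS ≈ 4.93%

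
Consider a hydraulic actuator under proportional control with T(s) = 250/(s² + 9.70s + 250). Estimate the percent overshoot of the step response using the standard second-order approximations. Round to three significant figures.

%OS ≈ 36.3%

Matching coefficients with s² + 2ζω_n s + ω_n² gives ω_n² = 250 ⇒ ω_n = 15.8 rad/s, and ζ = 9.70/(2ω_n) = 0.307.
%OS = 100 e^{−πζ/√(1−ζ²)} with ζ = 0.307 gives 36.3%.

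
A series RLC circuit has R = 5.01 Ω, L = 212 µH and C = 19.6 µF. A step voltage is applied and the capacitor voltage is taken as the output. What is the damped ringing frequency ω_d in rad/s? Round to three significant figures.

ω_d ≈ 10100 rad/s

For a series RLC circuit (capacitor voltage as output), ω_n = 1/√(LC) = 1/√(212 µH · 19.6 µF) = 15500 rad/s.
ζ = (R/2)·√(C/L) = (5.01/2)·√(19.6 µF/212 µH) = 0.762.
The damped frequency ω_d = ω_n√(1−ζ²) = 10100 rad/s.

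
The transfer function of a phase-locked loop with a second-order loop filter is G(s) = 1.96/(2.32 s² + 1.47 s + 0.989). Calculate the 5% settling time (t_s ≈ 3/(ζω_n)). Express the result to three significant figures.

t_s ≈ 9.47 s

Dividing through by 2.32: denominator becomes s² + 0.6336 s + 0.4263.
So ω_n = √0.4263 = 0.653 rad/s and ζ = 0.6336/(2·0.653) = 0.485.
t_s ≈ 3/(ζω_n) = 9.47 s.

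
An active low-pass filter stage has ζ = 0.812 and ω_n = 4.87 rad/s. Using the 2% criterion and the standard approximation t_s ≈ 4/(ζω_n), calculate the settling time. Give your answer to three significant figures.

t_s ≈ 1.01 s

t_s ≈ 4/(ζω_n) = 4/(0.812 × 4.87) = 1.01 s.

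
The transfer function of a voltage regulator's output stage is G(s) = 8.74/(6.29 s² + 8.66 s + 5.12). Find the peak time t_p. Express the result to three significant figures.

Dividing through by 6.29: denominator becomes s² + 1.377 s + 0.8140.
So ω_n = √0.8140 = 0.902 rad/s and ζ = 1.377/(2·0.902) = 0.763.
ω_d = 0.902·√(1 − 0.763²) = 0.583 rad/s. t_p = π/ω_d = 5.39 s.

t_p ≈ 5.39 s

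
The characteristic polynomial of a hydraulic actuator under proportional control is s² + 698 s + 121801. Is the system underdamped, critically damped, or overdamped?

critically damped

a² − 4b = 698² − 4·121801 = 0 (repeated real root); the system is critically damped.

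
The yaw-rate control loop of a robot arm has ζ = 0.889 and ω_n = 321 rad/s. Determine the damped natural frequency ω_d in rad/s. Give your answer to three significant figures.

ω_d ≈ 147 rad/s

ω_d = ω_n√(1−ζ²) = 321·√0.210 = 147 rad/s.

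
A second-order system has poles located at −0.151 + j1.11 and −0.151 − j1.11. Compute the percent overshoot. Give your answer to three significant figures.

With σ = 0.151, ω_d = 1.11: ω_n = √(σ²+ω_d²) = 1.12 rad/s, ζ = σ/ω_n = 0.135.
%OS = 100 e^{−πζ/√(1−ζ²)} with ζ = 0.135 gives 65.2%.

%OS ≈ 65.2%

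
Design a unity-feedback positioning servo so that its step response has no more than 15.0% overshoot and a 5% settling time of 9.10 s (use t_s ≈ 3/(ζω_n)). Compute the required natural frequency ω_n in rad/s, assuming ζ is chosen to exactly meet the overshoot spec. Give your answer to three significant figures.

ζ = −ln(OS)/√(π² + (ln OS)²). With OS = 0.150, ln OS = −1.897 and ζ = 1.897/3.670 = 0.517.
Then ω_n = 3/(ζ t_s) = 3/(0.517 × 9.10) = 0.638 rad/s.

ω_n ≈ 0.638 rad/s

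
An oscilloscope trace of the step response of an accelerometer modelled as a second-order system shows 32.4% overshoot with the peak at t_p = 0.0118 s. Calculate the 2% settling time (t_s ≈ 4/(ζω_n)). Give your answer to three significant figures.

From the overshoot, ζ = −ln(OS)/√(π²+ln²(OS)) = 0.338.
From t_p = π/ω_d, ω_d = π/0.0118 = 266 rad/s, so ω_n = ω_d/√(1−ζ²) = 283 rad/s.
t_s ≈ 4/(ζω_n) = 4/(0.338·283) = 0.0419 s.

t_s ≈ 0.0419 s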